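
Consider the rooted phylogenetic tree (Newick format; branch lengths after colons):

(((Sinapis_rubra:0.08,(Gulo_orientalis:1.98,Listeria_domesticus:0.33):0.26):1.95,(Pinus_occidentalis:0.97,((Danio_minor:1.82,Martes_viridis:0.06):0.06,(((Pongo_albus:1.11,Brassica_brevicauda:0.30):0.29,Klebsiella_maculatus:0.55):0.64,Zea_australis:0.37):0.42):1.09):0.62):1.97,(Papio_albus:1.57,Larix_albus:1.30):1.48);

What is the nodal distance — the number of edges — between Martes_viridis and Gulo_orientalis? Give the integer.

The MRCA of Martes_viridis and Gulo_orientalis is the node subtending ((Sinapis_rubra,(Gulo_orientalis,Listeria_domesticus)),(Pinus_occidentalis,((Danio_minor,Martes_viridis),(((Pongo_albus,Brassica_brevicauda),Klebsiella_maculatus),Zea_australis)))).
From Martes_viridis up to that node: 4 branches. From Gulo_orientalis up to the same node: 3 branches. Total: 4 + 3 = 7.

7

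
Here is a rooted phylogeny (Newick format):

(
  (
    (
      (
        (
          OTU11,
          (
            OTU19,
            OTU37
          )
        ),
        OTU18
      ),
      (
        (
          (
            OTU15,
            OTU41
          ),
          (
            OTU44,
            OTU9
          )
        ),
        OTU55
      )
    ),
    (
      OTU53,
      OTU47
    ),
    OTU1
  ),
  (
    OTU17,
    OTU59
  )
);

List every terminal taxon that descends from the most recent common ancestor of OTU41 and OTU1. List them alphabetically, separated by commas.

OTU1, OTU11, OTU15, OTU18, OTU19, OTU37, OTU41, OTU44, OTU47, OTU53, OTU55, OTU9

Tracing OTU41: it sits inside (OTU15,OTU41).
Tracing OTU1: it sits inside ((((OTU11,(OTU19,OTU37)),OTU18),(((OTU15,OTU41),(OTU44,OTU9)),OTU55)),(OTU53,OTU47),OTU1).
The smallest clade enclosing both is ((((OTU11,(OTU19,OTU37)),OTU18),(((OTU15,OTU41),(OTU44,OTU9)),OTU55)),(OTU53,OTU47),OTU1); the answer is its 12 terminal taxa in alphabetical order.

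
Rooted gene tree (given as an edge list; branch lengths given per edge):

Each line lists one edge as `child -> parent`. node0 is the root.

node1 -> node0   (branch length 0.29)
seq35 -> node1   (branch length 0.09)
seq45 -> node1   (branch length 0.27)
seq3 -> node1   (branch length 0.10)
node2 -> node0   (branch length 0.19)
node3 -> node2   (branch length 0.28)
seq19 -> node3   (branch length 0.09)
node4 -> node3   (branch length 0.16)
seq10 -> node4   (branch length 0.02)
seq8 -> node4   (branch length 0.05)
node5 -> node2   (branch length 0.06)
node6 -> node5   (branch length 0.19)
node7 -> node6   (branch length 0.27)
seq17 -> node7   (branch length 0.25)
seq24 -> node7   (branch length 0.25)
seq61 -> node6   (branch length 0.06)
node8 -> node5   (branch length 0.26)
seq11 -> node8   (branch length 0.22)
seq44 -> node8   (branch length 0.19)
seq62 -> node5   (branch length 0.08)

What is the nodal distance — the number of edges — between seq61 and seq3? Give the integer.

6

The MRCA of seq61 and seq3 is the root of the tree.
From seq61 up to that node: 4 branches. From seq3 up to the same node: 2 branches. Total: 4 + 2 = 6.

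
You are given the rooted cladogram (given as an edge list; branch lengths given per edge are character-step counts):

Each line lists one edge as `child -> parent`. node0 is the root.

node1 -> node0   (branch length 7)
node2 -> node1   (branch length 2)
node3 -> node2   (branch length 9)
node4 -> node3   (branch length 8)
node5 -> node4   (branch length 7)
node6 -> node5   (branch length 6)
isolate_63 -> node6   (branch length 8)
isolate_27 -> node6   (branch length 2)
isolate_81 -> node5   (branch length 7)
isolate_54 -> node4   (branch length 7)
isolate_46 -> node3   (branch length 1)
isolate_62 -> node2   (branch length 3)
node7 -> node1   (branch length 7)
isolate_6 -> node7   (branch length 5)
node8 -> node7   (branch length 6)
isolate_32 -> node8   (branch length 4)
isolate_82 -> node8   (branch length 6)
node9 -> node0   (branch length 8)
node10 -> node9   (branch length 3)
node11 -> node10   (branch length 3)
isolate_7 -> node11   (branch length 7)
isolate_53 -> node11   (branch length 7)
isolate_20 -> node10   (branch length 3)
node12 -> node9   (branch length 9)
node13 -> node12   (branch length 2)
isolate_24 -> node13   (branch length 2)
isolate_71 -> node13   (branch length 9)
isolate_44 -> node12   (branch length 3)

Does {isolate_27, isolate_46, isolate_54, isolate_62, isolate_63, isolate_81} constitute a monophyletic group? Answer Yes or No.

Yes

The most recent common ancestor of these taxa subtends (((((isolate_63,isolate_27),isolate_81),isolate_54),isolate_46),isolate_62).
That clade has exactly 6 tips — every listed taxon and nothing else — so the group is monophyletic.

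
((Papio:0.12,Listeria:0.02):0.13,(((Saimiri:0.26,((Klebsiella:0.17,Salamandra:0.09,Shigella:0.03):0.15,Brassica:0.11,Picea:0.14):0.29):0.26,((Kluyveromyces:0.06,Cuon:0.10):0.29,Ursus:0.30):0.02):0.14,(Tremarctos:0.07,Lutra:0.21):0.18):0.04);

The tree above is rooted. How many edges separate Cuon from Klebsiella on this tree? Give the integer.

7

The MRCA of Cuon and Klebsiella is the node subtending ((Saimiri,((Klebsiella,Salamandra,Shigella),Brassica,Picea)),((Kluyveromyces,Cuon),Ursus)).
From Cuon up to that node: 3 branches. From Klebsiella up to the same node: 4 branches. Total: 3 + 4 = 7.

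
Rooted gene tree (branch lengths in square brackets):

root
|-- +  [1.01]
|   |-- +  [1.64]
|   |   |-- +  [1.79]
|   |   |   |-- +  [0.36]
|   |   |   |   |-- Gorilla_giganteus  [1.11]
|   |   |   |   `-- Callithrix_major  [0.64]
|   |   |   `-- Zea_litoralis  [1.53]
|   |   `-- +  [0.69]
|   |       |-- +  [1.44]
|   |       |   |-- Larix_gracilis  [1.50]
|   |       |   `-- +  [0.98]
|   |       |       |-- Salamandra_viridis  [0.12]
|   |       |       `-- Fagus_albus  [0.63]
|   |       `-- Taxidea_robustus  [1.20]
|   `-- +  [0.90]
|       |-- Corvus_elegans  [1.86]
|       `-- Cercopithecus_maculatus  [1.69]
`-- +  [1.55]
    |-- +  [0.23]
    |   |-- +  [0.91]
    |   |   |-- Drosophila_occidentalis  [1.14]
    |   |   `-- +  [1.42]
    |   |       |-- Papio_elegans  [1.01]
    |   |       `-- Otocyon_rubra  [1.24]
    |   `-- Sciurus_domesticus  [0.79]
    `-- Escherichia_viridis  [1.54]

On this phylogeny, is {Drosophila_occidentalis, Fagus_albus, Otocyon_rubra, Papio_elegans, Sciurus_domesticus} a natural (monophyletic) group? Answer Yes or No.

The MRCA of the listed taxa is the root, so the smallest clade containing them is the whole tree.
That clade also contains Callithrix_major, Cercopithecus_maculatus, Corvus_elegans, Escherichia_viridis, Gorilla_giganteus, Larix_gracilis, Salamandra_viridis, Taxidea_robustus, Zea_litoralis, which are not in the proposed group, so the group is not monophyletic.

No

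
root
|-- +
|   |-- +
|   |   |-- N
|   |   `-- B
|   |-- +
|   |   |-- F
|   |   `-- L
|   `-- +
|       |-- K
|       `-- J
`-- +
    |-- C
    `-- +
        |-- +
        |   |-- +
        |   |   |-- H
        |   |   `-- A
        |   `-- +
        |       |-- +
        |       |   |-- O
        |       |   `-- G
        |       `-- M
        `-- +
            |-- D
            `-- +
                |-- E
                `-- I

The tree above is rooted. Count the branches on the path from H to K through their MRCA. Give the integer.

8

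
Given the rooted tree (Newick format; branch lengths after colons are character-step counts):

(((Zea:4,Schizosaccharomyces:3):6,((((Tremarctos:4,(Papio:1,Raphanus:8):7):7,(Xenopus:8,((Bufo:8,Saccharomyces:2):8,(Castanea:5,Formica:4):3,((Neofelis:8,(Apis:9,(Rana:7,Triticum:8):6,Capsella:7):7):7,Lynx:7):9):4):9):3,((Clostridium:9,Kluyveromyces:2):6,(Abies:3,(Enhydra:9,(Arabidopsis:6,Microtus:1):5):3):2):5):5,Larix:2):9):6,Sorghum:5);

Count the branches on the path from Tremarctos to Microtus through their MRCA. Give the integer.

The MRCA of Tremarctos and Microtus is the node subtending (((Tremarctos,(Papio,Raphanus)),(Xenopus,((Bufo,Saccharomyces),(Castanea,Formica),((Neofelis,(Apis,(Rana,Triticum),Capsella)),Lynx)))),((Clostridium,Kluyveromyces),(Abies,(Enhydra,(Arabidopsis,Microtus))))).
From Tremarctos up to that node: 3 branches. From Microtus up to the same node: 5 branches. Total: 3 + 5 = 8.

8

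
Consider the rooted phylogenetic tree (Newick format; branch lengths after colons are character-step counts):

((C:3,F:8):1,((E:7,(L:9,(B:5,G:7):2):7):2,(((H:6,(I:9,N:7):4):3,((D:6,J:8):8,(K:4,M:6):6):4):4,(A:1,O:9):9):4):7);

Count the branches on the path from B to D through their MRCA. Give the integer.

9

The MRCA of B and D is the node subtending ((E,(L,(B,G))),(((H,(I,N)),((D,J),(K,M))),(A,O))).
From B up to that node: 4 branches. From D up to the same node: 5 branches. Total: 4 + 5 = 9.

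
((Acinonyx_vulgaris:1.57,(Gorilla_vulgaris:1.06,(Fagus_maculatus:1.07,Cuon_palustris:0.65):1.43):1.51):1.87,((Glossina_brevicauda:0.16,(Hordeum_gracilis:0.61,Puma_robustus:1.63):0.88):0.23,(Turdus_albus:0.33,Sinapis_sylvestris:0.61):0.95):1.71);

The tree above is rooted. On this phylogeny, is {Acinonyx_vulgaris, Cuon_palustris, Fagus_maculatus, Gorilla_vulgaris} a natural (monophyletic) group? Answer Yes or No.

Yes

The most recent common ancestor of these taxa subtends (Acinonyx_vulgaris,(Gorilla_vulgaris,(Fagus_maculatus,Cuon_palustris))).
That clade has exactly 4 tips — every listed taxon and nothing else — so the group is monophyletic.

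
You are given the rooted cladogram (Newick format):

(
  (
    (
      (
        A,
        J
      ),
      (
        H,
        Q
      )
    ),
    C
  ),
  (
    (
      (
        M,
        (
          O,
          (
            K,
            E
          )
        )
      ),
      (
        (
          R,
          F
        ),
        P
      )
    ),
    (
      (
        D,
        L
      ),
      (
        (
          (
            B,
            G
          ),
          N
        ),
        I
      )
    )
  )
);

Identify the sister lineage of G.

B

G attaches to the tree at the node subtending (B,G).
The other lineage descending from that same node — the sister group — is the single tip B.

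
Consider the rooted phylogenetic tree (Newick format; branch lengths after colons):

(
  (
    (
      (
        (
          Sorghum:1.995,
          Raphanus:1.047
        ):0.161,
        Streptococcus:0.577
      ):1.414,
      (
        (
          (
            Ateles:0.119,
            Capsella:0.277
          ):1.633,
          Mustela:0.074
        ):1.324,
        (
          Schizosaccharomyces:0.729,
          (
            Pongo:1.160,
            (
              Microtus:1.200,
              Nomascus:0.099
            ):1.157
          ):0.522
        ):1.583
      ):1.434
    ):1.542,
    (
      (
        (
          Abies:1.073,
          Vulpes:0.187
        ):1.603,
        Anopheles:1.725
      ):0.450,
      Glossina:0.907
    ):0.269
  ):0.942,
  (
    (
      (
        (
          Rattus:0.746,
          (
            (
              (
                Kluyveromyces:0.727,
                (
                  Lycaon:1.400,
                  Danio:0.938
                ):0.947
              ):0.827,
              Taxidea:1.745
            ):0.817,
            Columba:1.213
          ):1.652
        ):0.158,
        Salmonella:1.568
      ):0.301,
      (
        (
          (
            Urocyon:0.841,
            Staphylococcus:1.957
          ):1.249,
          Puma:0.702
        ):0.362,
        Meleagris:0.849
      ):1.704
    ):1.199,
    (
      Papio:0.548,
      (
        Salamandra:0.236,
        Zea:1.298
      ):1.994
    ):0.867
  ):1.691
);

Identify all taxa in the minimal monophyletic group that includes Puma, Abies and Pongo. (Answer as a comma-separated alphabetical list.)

Abies, Anopheles, Ateles, Capsella, Columba, Danio, Glossina, Kluyveromyces, Lycaon, Meleagris, Microtus, Mustela, Nomascus, Papio, Pongo, Puma, Raphanus, Rattus, Salamandra, Salmonella, Schizosaccharomyces, Sorghum, Staphylococcus, Streptococcus, Taxidea, Urocyon, Vulpes, Zea

Tracing Puma: it sits inside ((Urocyon,Staphylococcus),Puma).
Tracing Abies: it sits inside (Abies,Vulpes).
Tracing Pongo: it sits inside (Pongo,(Microtus,Nomascus)).
The smallest clade enclosing all 3 is the whole tree (their MRCA is the root), so the answer is all 28 tips in alphabetical order.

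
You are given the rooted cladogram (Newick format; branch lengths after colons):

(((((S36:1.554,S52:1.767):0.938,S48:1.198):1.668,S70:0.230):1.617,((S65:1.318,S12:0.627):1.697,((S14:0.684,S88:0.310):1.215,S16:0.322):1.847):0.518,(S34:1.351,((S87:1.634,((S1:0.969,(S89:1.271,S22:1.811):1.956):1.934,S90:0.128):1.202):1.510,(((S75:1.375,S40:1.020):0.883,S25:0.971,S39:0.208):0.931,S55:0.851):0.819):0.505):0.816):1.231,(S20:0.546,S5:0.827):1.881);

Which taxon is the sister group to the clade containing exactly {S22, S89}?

The clade containing exactly {S22, S89} attaches to the tree at the node subtending (S1,(S89,S22)).
The other lineage descending from that same node — the sister group — is the single tip S1.

S1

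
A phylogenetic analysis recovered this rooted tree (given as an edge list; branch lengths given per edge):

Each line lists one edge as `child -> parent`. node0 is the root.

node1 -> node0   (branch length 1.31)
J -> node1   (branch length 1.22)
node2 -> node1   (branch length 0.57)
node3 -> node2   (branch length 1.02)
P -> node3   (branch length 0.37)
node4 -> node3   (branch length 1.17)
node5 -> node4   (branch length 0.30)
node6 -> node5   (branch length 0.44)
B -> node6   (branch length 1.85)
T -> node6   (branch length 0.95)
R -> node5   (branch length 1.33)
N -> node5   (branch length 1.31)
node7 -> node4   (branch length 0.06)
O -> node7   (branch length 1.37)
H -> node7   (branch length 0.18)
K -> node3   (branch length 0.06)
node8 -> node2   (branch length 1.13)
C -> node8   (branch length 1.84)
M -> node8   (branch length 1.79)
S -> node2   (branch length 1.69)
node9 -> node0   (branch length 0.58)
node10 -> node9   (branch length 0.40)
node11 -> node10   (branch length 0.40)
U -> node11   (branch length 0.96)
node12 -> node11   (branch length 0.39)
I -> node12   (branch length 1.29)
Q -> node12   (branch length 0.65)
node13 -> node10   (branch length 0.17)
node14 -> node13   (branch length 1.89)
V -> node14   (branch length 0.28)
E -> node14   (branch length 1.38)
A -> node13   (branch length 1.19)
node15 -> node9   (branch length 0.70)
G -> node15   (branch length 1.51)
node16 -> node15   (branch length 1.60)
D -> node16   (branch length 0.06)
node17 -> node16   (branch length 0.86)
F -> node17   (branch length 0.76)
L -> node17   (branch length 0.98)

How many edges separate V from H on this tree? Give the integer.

11

The MRCA of V and H is the root of the tree.
From V up to that node: 5 branches. From H up to the same node: 6 branches. Total: 5 + 6 = 11.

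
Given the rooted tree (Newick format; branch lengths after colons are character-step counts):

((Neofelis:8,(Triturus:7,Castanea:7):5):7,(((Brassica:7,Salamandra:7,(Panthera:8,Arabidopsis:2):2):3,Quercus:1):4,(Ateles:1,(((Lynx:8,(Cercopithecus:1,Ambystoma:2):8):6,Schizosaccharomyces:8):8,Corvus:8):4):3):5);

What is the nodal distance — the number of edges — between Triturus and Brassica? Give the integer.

The MRCA of Triturus and Brassica is the root of the tree.
From Triturus up to that node: 3 branches. From Brassica up to the same node: 4 branches. Total: 3 + 4 = 7.

7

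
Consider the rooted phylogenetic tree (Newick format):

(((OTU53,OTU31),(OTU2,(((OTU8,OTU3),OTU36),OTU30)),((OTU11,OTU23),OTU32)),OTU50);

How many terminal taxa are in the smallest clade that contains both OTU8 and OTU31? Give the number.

10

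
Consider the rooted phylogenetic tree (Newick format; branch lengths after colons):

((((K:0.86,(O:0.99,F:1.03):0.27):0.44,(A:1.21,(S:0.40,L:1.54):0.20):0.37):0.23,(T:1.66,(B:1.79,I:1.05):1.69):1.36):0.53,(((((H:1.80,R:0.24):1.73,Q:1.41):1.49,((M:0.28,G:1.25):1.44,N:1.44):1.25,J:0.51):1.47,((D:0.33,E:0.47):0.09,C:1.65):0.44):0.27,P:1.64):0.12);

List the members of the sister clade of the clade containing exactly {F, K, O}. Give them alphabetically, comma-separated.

A, L, S

The clade containing exactly {F, K, O} attaches to the tree at the node subtending ((K,(O,F)),(A,(S,L))).
The other lineage descending from that same node — the sister group — is (A,(S,L)); its 3 tips in alphabetical order are the answer.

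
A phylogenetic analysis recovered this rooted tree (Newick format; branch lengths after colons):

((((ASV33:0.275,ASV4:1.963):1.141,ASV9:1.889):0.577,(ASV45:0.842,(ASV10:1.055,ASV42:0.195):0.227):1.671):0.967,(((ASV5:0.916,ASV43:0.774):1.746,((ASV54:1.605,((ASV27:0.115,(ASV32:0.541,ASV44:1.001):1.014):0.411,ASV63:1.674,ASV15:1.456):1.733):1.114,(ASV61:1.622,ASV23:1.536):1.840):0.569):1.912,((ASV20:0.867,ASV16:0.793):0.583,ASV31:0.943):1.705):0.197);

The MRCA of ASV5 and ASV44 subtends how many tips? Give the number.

The MRCA of ASV5 and ASV44 is the node subtending ((ASV5,ASV43),((ASV54,((ASV27,(ASV32,ASV44)),ASV63,ASV15)),(ASV61,ASV23))).
That clade contains 10 terminal taxa: ASV15, ASV23, ASV27, ASV32, ASV43, ASV44, ASV5, ASV54, ASV61, ASV63.

10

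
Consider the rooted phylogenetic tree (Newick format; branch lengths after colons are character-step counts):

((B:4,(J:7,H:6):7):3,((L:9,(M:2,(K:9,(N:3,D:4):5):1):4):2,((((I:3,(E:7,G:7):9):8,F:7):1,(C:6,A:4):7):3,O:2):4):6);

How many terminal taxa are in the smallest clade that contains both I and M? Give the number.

12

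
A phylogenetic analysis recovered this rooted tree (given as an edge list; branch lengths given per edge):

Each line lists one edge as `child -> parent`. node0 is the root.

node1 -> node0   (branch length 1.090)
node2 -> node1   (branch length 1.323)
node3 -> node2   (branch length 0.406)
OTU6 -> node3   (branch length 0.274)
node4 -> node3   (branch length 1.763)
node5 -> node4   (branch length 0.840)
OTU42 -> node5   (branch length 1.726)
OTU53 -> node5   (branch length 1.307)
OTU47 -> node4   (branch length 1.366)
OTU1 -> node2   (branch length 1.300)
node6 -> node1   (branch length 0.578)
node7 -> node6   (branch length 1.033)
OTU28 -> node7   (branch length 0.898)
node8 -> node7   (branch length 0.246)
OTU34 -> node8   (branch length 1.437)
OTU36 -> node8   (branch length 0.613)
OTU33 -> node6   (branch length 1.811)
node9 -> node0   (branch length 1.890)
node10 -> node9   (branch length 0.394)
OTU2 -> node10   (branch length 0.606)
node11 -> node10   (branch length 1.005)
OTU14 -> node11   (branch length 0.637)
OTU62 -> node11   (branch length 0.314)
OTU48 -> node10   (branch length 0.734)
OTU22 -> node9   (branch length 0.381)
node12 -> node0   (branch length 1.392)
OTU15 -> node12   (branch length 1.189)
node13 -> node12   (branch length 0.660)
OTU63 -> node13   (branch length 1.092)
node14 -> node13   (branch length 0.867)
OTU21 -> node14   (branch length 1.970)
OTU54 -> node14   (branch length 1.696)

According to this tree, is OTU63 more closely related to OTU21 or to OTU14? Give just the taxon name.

OTU21

The MRCA of OTU63 and OTU21 subtends (OTU63,(OTU21,OTU54)) (3 taxa).
The MRCA of OTU63 and OTU14 is the root, subtending the entire tree (18 taxa).
The first is nested inside the second, so OTU63 shares a more recent common ancestor with OTU21.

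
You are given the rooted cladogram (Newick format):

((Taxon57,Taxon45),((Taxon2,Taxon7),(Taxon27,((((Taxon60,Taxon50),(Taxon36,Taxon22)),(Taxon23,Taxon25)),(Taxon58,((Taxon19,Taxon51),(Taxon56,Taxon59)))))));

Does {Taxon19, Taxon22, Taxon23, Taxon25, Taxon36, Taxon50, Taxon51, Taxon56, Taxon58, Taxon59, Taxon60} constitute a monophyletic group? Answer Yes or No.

Yes

The most recent common ancestor of these taxa subtends ((((Taxon60,Taxon50),(Taxon36,Taxon22)),(Taxon23,Taxon25)),(Taxon58,((Taxon19,Taxon51),(Taxon56,Taxon59)))).
That clade has exactly 11 tips — every listed taxon and nothing else — so the group is monophyletic.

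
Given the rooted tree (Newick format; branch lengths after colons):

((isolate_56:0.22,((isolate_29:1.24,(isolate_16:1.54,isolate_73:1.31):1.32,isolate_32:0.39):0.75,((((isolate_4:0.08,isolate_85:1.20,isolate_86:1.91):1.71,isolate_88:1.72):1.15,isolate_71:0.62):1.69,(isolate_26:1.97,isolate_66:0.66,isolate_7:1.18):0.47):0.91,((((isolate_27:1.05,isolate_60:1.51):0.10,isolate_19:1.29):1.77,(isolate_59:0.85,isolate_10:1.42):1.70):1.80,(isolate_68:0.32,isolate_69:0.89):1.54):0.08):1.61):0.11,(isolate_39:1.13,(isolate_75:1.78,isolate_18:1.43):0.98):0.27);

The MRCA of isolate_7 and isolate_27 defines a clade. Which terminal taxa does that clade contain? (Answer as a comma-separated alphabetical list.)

Tracing isolate_7: it sits inside (isolate_26,isolate_66,isolate_7).
Tracing isolate_27: it sits inside (isolate_27,isolate_60).
The smallest clade enclosing both is ((isolate_29,(isolate_16,isolate_73),isolate_32),((((isolate_4,isolate_85,isolate_86),isolate_88),isolate_71),(isolate_26,isolate_66,isolate_7)),((((isolate_27,isolate_60),isolate_19),(isolate_59,isolate_10)),(isolate_68,isolate_69))); the answer is its 19 terminal taxa in alphabetical order.

isolate_10, isolate_16, isolate_19, isolate_26, isolate_27, isolate_29, isolate_32, isolate_4, isolate_59, isolate_60, isolate_66, isolate_68, isolate_69, isolate_7, isolate_71, isolate_73, isolate_85, isolate_86, isolate_88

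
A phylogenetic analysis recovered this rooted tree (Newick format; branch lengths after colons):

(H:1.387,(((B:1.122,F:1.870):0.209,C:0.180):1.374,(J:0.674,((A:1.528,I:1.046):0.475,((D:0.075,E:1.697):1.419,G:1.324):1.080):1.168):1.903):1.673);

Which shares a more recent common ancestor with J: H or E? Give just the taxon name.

E

The MRCA of J and E subtends (J,((A,I),((D,E),G))) (6 taxa).
The MRCA of J and H is the root, subtending the entire tree (10 taxa).
The first is nested inside the second, so J shares a more recent common ancestor with E.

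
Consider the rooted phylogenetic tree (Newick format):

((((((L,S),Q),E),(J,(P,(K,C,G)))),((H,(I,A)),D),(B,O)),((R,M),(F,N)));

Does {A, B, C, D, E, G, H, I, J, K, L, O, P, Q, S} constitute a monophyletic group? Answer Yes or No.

Yes

The most recent common ancestor of these taxa subtends (((((L,S),Q),E),(J,(P,(K,C,G)))),((H,(I,A)),D),(B,O)).
That clade has exactly 15 tips — every listed taxon and nothing else — so the group is monophyletic.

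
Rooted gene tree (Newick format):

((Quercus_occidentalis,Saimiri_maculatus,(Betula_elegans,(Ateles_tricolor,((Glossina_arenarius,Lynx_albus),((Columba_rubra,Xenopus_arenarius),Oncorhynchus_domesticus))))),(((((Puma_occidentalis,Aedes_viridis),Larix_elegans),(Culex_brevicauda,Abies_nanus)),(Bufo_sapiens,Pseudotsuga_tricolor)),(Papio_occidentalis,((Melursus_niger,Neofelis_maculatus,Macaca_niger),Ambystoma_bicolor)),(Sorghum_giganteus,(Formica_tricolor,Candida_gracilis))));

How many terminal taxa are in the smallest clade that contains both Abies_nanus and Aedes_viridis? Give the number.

5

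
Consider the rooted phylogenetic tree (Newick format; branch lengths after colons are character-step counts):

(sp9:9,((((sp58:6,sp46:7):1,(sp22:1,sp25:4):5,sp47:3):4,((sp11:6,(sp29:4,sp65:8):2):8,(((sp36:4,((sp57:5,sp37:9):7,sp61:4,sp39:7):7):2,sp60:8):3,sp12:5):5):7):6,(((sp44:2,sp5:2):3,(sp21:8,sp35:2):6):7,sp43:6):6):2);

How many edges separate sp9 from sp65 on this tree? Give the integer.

The MRCA of sp9 and sp65 is the root of the tree.
From sp9 up to that node: 1 branch. From sp65 up to the same node: 6 branches. Total: 1 + 6 = 7.

7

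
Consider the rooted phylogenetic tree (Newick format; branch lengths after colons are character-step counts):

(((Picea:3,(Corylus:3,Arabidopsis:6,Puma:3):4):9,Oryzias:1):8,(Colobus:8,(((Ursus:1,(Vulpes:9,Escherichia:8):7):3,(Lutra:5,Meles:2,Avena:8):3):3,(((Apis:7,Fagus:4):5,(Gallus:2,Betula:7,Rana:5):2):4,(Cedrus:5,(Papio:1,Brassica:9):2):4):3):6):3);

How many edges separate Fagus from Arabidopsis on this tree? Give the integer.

The MRCA of Fagus and Arabidopsis is the root of the tree.
From Fagus up to that node: 6 branches. From Arabidopsis up to the same node: 4 branches. Total: 6 + 4 = 10.

10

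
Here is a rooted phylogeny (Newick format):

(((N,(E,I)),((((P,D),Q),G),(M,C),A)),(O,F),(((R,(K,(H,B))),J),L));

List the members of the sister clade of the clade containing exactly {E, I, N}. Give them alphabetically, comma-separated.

The clade containing exactly {E, I, N} attaches to the tree at the node subtending ((N,(E,I)),((((P,D),Q),G),(M,C),A)).
The other lineage descending from that same node — the sister group — is ((((P,D),Q),G),(M,C),A); its 7 tips in alphabetical order are the answer.

A, C, D, G, M, P, Q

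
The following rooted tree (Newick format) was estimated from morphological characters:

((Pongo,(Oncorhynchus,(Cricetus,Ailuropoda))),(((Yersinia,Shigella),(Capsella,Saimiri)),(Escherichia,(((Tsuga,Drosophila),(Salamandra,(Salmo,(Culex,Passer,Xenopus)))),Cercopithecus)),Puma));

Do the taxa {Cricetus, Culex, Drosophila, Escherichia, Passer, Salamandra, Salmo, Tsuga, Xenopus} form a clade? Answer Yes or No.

No

The MRCA of the listed taxa is the root, so the smallest clade containing them is the whole tree.
That clade also contains Ailuropoda, Capsella, Cercopithecus, Oncorhynchus, Pongo, Puma, Saimiri, Shigella, Yersinia, which are not in the proposed group, so the group is not monophyletic.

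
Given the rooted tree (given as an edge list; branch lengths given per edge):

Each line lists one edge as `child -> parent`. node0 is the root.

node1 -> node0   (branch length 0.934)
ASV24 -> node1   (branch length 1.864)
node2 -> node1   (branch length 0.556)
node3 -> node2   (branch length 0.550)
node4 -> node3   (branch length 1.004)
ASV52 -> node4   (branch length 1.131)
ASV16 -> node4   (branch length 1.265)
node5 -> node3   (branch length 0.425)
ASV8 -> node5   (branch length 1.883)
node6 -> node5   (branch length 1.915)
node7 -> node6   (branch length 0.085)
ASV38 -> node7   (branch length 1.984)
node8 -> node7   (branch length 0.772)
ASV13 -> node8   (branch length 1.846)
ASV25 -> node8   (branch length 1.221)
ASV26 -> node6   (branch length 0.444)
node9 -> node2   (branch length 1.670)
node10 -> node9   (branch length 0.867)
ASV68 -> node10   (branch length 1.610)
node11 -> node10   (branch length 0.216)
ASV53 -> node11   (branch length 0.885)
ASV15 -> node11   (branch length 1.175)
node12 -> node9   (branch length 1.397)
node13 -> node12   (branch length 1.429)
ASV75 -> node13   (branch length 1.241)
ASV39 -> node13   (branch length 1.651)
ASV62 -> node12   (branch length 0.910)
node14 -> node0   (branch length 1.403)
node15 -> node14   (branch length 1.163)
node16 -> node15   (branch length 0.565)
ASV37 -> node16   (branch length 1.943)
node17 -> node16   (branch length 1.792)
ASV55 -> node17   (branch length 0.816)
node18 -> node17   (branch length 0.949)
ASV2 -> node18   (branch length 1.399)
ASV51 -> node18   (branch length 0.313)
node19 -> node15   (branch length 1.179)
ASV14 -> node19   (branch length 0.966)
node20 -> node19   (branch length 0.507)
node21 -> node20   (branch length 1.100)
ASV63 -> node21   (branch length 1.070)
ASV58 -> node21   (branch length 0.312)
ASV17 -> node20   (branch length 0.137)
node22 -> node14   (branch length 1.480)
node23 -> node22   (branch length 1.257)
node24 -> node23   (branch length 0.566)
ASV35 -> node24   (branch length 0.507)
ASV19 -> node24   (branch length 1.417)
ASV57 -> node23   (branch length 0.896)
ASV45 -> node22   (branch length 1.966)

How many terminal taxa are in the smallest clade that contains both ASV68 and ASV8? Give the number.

The MRCA of ASV68 and ASV8 is the node subtending (((ASV52,ASV16),(ASV8,((ASV38,(ASV13,ASV25)),ASV26))),((ASV68,(ASV53,ASV15)),((ASV75,ASV39),ASV62))).
That clade contains 13 terminal taxa: ASV13, ASV15, ASV16, ASV25, ASV26, ASV38, ASV39, ASV52, ASV53, ASV62, ASV68, ASV75, ASV8.

13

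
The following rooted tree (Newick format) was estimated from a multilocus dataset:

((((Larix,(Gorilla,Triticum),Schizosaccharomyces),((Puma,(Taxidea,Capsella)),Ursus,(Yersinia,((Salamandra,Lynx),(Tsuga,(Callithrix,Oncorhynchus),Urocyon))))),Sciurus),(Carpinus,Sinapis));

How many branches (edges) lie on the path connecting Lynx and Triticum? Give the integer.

The MRCA of Lynx and Triticum is the node subtending ((Larix,(Gorilla,Triticum),Schizosaccharomyces),((Puma,(Taxidea,Capsella)),Ursus,(Yersinia,((Salamandra,Lynx),(Tsuga,(Callithrix,Oncorhynchus),Urocyon))))).
From Lynx up to that node: 5 branches. From Triticum up to the same node: 3 branches. Total: 5 + 3 = 8.

8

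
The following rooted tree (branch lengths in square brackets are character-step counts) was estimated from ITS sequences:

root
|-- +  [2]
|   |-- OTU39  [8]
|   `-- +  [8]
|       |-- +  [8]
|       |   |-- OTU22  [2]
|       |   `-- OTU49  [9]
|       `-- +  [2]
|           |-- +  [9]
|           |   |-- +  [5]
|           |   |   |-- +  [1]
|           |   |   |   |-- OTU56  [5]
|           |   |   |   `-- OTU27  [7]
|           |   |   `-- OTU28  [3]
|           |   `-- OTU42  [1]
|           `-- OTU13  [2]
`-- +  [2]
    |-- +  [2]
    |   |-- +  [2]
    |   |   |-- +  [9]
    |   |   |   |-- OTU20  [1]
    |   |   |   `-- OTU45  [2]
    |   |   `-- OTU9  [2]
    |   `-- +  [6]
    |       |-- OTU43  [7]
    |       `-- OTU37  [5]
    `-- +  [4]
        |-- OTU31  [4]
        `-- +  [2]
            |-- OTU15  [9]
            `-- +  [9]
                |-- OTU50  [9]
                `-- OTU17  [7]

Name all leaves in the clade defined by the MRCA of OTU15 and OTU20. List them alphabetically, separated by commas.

OTU15, OTU17, OTU20, OTU31, OTU37, OTU43, OTU45, OTU50, OTU9

Tracing OTU15: it sits inside (OTU15,(OTU50,OTU17)).
Tracing OTU20: it sits inside (OTU20,OTU45).
The smallest clade enclosing both is ((((OTU20,OTU45),OTU9),(OTU43,OTU37)),(OTU31,(OTU15,(OTU50,OTU17)))); the answer is its 9 terminal taxa in alphabetical order.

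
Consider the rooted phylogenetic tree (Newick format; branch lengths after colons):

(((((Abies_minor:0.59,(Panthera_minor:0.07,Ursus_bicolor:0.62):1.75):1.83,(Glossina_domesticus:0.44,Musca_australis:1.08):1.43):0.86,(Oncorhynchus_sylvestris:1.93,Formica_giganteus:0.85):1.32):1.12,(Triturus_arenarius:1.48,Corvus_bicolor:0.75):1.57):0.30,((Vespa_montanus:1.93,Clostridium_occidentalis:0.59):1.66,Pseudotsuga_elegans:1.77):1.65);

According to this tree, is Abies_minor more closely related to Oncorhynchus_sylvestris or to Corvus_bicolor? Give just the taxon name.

Oncorhynchus_sylvestris

The MRCA of Abies_minor and Oncorhynchus_sylvestris subtends (((Abies_minor,(Panthera_minor,Ursus_bicolor)),(Glossina_domesticus,Musca_australis)),(Oncorhynchus_sylvestris,Formica_giganteus)) (7 taxa).
The MRCA of Abies_minor and Corvus_bicolor subtends ((((Abies_minor,(Panthera_minor,Ursus_bicolor)),(Glossina_domesticus,Musca_australis)),(Oncorhynchus_sylvestris,Formica_giganteus)),(Triturus_arenarius,Corvus_bicolor)) (9 taxa).
The first is nested inside the second, so Abies_minor shares a more recent common ancestor with Oncorhynchus_sylvestris.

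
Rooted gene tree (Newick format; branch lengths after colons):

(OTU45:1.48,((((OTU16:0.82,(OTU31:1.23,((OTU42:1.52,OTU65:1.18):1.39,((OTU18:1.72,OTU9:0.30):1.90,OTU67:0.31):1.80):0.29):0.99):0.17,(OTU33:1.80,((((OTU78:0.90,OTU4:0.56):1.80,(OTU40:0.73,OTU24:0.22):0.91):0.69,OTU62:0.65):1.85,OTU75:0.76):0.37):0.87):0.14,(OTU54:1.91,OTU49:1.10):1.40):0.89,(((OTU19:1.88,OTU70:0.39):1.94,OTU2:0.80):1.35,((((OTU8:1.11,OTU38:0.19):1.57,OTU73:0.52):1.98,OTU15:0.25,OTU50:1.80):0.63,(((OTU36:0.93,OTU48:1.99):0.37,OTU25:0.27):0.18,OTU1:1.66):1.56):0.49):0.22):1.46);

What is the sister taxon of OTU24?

OTU24 attaches to the tree at the node subtending (OTU40,OTU24).
The other lineage descending from that same node — the sister group — is the single tip OTU40.

OTU40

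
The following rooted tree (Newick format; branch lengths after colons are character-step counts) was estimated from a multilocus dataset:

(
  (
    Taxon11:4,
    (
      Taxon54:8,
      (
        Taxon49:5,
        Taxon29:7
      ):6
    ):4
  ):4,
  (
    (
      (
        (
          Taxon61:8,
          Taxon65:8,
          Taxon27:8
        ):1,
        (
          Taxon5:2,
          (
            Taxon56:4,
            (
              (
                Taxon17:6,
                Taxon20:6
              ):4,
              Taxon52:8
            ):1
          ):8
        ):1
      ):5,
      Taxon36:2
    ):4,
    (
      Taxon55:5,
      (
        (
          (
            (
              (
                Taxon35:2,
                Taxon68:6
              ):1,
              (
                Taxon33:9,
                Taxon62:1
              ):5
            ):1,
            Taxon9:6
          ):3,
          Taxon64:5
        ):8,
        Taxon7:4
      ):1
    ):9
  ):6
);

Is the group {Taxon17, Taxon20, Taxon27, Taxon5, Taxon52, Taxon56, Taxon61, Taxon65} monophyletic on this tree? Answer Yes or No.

Yes

The most recent common ancestor of these taxa subtends ((Taxon61,Taxon65,Taxon27),(Taxon5,(Taxon56,((Taxon17,Taxon20),Taxon52)))).
That clade has exactly 8 tips — every listed taxon and nothing else — so the group is monophyletic.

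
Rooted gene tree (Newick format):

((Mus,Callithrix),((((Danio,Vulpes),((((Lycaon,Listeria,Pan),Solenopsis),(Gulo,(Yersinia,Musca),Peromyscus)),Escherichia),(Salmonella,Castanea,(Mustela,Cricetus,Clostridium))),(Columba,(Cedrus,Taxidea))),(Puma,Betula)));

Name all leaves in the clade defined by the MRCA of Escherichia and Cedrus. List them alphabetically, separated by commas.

Castanea, Cedrus, Clostridium, Columba, Cricetus, Danio, Escherichia, Gulo, Listeria, Lycaon, Musca, Mustela, Pan, Peromyscus, Salmonella, Solenopsis, Taxidea, Vulpes, Yersinia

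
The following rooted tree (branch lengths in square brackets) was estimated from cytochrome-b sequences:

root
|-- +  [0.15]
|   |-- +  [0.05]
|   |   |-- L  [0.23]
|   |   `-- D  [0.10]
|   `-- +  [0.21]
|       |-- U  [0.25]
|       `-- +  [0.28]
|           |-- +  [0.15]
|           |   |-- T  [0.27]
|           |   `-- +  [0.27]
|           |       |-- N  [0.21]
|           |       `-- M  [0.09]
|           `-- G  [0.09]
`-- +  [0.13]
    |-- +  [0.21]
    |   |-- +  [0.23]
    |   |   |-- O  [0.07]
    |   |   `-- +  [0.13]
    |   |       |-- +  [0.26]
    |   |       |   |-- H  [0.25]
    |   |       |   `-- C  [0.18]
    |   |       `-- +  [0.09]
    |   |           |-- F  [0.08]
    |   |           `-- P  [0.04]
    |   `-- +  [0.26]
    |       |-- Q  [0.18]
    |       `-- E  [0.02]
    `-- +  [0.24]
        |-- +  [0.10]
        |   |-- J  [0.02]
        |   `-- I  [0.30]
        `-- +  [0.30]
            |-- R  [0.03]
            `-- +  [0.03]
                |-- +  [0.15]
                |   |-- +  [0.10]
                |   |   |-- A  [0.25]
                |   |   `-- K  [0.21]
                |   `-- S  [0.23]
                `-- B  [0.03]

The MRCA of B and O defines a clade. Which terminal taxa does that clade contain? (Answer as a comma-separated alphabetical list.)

A, B, C, E, F, H, I, J, K, O, P, Q, R, S

Tracing B: it sits inside (((A,K),S),B).
Tracing O: it sits inside (O,((H,C),(F,P))).
The smallest clade enclosing both is (((O,((H,C),(F,P))),(Q,E)),((J,I),(R,(((A,K),S),B)))); the answer is its 14 terminal taxa in alphabetical order.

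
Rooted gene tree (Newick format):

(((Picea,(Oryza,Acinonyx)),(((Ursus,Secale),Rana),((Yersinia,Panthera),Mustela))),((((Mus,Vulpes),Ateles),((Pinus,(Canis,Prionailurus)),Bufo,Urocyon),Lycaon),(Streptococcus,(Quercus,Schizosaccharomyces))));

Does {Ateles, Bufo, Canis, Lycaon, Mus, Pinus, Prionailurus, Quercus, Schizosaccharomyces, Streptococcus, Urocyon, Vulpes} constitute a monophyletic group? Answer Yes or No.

Yes

The most recent common ancestor of these taxa subtends ((((Mus,Vulpes),Ateles),((Pinus,(Canis,Prionailurus)),Bufo,Urocyon),Lycaon),(Streptococcus,(Quercus,Schizosaccharomyces))).
That clade has exactly 12 tips — every listed taxon and nothing else — so the group is monophyletic.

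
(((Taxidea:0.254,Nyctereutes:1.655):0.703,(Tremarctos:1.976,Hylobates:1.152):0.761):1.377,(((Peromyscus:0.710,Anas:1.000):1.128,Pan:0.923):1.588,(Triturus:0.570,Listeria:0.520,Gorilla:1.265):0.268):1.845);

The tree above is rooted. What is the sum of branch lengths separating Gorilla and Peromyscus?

4.959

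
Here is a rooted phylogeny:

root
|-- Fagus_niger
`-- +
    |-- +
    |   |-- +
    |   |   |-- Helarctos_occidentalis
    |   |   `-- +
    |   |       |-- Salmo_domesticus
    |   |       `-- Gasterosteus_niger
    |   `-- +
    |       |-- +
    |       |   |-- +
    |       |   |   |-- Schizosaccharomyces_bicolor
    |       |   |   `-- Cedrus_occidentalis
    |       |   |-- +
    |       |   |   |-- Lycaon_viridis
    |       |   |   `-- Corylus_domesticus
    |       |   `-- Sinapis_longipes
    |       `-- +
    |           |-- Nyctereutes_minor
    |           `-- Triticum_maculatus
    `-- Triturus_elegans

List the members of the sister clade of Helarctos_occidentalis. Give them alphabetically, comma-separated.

Gasterosteus_niger, Salmo_domesticus

Helarctos_occidentalis attaches to the tree at the node subtending (Helarctos_occidentalis,(Salmo_domesticus,Gasterosteus_niger)).
The other lineage descending from that same node — the sister group — is (Salmo_domesticus,Gasterosteus_niger); its 2 tips in alphabetical order are the answer.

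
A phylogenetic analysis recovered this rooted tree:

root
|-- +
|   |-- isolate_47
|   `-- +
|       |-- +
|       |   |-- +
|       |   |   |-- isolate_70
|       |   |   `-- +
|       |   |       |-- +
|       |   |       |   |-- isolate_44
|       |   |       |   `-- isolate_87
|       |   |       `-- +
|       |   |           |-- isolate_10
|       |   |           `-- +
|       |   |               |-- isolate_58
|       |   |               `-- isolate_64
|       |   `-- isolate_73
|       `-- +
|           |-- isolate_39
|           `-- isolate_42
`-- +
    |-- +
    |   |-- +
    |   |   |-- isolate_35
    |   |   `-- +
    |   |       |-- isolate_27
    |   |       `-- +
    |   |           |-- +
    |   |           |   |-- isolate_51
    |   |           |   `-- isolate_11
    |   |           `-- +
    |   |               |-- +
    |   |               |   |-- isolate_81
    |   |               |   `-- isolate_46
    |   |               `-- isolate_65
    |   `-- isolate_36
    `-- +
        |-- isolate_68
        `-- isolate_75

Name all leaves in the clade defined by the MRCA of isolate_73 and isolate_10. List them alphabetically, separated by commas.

Tracing isolate_73: it sits inside ((isolate_70,((isolate_44,isolate_87),(isolate_10,(isolate_58,isolate_64)))),isolate_73).
Tracing isolate_10: it sits inside (isolate_10,(isolate_58,isolate_64)).
The smallest clade enclosing both is ((isolate_70,((isolate_44,isolate_87),(isolate_10,(isolate_58,isolate_64)))),isolate_73); the answer is its 7 terminal taxa in alphabetical order.

isolate_10, isolate_44, isolate_58, isolate_64, isolate_70, isolate_73, isolate_87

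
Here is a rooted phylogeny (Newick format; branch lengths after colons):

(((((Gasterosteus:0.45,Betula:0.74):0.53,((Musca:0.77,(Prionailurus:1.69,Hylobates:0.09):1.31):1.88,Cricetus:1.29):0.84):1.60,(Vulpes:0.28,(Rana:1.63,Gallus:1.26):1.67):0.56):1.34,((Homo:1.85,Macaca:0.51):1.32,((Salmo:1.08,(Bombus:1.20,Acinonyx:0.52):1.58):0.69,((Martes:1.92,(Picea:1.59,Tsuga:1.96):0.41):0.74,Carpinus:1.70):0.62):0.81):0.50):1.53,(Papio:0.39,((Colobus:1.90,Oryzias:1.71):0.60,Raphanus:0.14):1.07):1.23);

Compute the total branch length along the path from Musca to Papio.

9.58

The path runs Musca → … → MRCA → … → Papio; the MRCA is the root of the tree.
Branch lengths along that path: 0.77 + 1.88 + 0.84 + 1.60 + 1.34 + 1.53 + 1.23 + 0.39 = 9.58.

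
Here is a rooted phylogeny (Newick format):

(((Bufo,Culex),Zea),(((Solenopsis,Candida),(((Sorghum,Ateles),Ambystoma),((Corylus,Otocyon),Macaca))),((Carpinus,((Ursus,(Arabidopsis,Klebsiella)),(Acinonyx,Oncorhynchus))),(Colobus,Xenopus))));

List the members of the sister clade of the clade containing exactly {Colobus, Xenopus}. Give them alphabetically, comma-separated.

Acinonyx, Arabidopsis, Carpinus, Klebsiella, Oncorhynchus, Ursus

The clade containing exactly {Colobus, Xenopus} attaches to the tree at the node subtending ((Carpinus,((Ursus,(Arabidopsis,Klebsiella)),(Acinonyx,Oncorhynchus))),(Colobus,Xenopus)).
The other lineage descending from that same node — the sister group — is (Carpinus,((Ursus,(Arabidopsis,Klebsiella)),(Acinonyx,Oncorhynchus))); its 6 tips in alphabetical order are the answer.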